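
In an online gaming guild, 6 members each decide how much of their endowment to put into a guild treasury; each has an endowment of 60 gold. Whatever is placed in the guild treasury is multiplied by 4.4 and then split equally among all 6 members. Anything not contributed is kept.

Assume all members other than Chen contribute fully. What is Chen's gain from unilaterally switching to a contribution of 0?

16.00 gold

Switching from a contribution of 60 to 0 lets Chen keep an extra 60 gold, but lowers the guild treasury by 60, which costs Chen their own share of that drop: 4.4/6 × 60 = 44.00.
Net gain = 60 − 44.00 = 16.00. The private return per contributed unit (0.7333) is below 1, so free-riding is indeed the best response regardless of what the others do.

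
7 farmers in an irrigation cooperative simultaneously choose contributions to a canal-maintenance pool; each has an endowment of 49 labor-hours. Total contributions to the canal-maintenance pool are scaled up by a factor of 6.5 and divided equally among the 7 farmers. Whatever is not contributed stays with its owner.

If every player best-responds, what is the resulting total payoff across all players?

Each contributed unit returns 6.5/7 = 0.9286 to its contributor — below 1 — so contributing 0 is dominant for every player. At the Nash equilibrium everyone keeps their 49, and the group total is 7 × 49 = 343.

343.00 labor-hours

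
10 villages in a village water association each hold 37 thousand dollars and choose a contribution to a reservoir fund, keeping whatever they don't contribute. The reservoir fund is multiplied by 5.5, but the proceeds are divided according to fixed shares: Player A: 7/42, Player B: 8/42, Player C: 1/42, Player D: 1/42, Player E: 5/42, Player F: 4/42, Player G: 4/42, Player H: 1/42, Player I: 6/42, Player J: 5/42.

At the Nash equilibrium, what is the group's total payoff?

For player j, contributing a unit is worthwhile iff 5.5 × (j's share) ≥ 1, i.e. iff j's share is at least 0.1818.
Player B alone (share 8/42) is above the threshold, contributing 37; the remaining 9 contribute 0. Total contributed: 37.
The reservoir fund pays out 5.5 × 37 = 203.50 in total (split across the unequal shares, but the aggregate is all that matters for the group sum).
The 9 free-riders keep 37 each, adding 333. Group total = 333 + 203.50 = 536.50.

536.50 thousand dollars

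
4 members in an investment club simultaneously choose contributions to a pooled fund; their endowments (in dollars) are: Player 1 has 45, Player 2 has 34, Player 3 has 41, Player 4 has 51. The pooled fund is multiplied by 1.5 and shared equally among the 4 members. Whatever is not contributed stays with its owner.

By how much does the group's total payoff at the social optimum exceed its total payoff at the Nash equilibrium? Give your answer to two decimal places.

85.50 dollars

The private return per contributed unit is 1.5/4 = 0.3750 < 1 for every player regardless of endowment, so the Nash equilibrium is zero contribution and the group total is Σ E_j = 45 + 34 + 41 + 51 = 171.
Each contributed unit returns 1.500 to the group, so the social optimum is full contribution by everyone: group total = 1.500 × 171 = 256.50.
Efficiency loss = (1.500 − 1) × 171 = 85.50.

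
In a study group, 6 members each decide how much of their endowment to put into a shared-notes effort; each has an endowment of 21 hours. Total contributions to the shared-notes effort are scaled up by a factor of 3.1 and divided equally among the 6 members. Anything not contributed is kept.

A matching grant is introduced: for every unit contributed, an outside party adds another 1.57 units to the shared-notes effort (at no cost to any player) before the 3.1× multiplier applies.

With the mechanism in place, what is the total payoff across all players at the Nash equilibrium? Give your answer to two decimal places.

1003.84 hours

Under the mechanism each unit contributed yields 3.1 × 2.57 / 6 = 1.3278 back to its contributor per unit of net cost, which exceeds 1, making full contribution the dominant choice for everyone.
At the Nash equilibrium everyone contributes 21. Group total payoff = 3.1 × 2.57 × 126 = 1003.84.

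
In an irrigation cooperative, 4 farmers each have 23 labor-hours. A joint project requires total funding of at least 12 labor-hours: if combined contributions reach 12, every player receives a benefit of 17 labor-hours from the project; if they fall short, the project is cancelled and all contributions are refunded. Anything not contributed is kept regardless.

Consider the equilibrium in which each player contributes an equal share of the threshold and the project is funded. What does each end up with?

Equal share of the threshold: 12/4 = 3.
At this profile no one gains by cutting their contribution: any cut drops the total below 12, the project is cancelled, contributions are refunded, and the deviator ends with 23, which is less than 23 − 3 + 17 = 37. Contributing more than 3 just wastes the excess. So contributing exactly 3 is a best response.
Each player's payoff: 23 − 3 + 17 = 37.

37 labor-hours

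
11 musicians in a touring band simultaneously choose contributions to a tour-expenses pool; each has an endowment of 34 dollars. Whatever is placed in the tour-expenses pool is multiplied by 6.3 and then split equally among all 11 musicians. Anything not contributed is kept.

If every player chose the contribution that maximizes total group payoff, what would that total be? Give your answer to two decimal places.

2356.20 dollars

Each contributed unit returns 6.300 to the group as a whole (0.5727 to each of 11 players), which exceeds 1, so the social optimum is full contribution: group total = 6.300 × 374 = 2356.20.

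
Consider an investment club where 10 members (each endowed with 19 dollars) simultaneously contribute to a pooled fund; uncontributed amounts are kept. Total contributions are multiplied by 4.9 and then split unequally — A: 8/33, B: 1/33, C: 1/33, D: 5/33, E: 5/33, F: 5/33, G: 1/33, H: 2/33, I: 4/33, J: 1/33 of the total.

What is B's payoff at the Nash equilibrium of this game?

21.82 dollars

Each unit j contributes comes back to j as 4.9 × (j's share), so j prefers to contribute only if that share exceeds 1/4.9 = 0.2041; otherwise keeping the unit dominates.
The only share above 0.2041 is A's 8/33, contributing 19; the remaining 9 contribute 0. Total contributed: 19.
B keeps 19 and receives 4.9 × 19 × 1/33 = 2.82 from the pooled fund, for a payoff of 21.82.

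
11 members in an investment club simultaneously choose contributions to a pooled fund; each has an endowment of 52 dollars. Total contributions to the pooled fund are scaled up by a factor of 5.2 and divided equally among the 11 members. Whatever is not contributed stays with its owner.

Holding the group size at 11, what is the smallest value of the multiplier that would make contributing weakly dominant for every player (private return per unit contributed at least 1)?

A contributed unit returns (multiplier)/11 to its contributor.
This reaches 1 exactly when the multiplier is 11.

11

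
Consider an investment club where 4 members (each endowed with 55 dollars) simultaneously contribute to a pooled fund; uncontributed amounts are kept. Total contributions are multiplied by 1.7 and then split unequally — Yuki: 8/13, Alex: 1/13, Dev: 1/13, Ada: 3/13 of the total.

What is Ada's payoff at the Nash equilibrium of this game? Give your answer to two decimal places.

A player with share s gets back 1.7·s per unit contributed, so full contribution is dominant for anyone with s > 1/1.7 = 0.5882 and zero contribution is dominant for anyone below.
The only share above 0.5882 is Yuki's 8/13, contributing 55; the remaining 3 contribute 0. Total contributed: 55.
Ada keeps 55 and receives 1.7 × 55 × 3/13 = 21.58 from the pooled fund, for a payoff of 76.58.

76.58 dollars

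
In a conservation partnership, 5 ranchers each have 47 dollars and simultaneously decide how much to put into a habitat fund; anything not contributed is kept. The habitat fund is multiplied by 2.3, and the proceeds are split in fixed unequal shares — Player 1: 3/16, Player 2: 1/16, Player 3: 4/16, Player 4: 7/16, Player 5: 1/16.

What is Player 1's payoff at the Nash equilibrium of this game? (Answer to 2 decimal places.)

Player j's private return per contributed unit is 2.3 × (j's share). Contributing is weakly dominant for j when that share is at least 1/2.3 = 0.4348, and contributing 0 is dominant otherwise.
Only Player 4 (7/16) clears that bar, contributing 47; the remaining 4 contribute 0. Total contributed: 47.
Player 1 keeps 47 and receives 2.3 × 47 × 3/16 = 20.27 from the habitat fund, for a payoff of 67.27.

67.27 dollars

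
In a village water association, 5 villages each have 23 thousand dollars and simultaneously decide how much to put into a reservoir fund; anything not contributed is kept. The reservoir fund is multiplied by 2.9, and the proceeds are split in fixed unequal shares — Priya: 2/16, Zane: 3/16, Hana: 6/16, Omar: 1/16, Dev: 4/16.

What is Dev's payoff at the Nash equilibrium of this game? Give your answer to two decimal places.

39.68 thousand dollars

For player j, contributing a unit is worthwhile iff 2.9 × (j's share) ≥ 1, i.e. iff j's share is at least 0.3448.
Only Hana (6/16) clears that bar, contributing 23; the remaining 4 contribute 0. Total contributed: 23.
Dev keeps 23 and receives 2.9 × 23 × 4/16 = 16.68 from the reservoir fund, for a payoff of 39.68.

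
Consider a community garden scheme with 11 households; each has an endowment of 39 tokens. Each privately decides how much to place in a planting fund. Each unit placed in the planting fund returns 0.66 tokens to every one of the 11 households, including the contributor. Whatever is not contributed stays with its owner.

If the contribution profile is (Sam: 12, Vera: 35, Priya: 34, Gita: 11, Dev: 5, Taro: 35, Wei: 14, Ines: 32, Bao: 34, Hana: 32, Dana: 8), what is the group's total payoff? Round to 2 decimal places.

2006.52 tokens

Total contributed: 12 + 35 + 34 + 11 + 5 + 35 + 14 + 32 + 34 + 32 + 8 = 252; total kept: 11 × 39 − 252 = 177.
The planting fund pays out 0.66 × 11 × 252 = 1829.52 in aggregate.
Group total = 177 + 1829.52 = 2006.52.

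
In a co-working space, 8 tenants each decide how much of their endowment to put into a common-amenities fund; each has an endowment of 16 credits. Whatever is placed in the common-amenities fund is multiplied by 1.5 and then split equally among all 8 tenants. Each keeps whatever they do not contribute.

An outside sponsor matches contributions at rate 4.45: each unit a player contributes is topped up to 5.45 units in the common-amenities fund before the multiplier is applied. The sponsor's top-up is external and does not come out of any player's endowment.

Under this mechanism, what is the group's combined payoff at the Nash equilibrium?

1046.40 credits

With the mechanism, a contributed unit returns 1.5 × 5.45 / 8 = 1.0219 per unit of net cost to the contributor — now above 1 — so contributing fully is weakly dominant for every player.
So the Nash equilibrium is full contribution by all 8; the group earns 1.5 × 5.45 × 128 = 1046.40.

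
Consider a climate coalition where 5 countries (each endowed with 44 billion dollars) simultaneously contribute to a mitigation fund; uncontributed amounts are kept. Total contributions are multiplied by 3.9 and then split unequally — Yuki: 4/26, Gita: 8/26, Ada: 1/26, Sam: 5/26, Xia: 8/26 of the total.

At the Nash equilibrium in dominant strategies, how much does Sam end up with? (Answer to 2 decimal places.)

110.00 billion dollars

A player with share s gets back 3.9·s per unit contributed, so full contribution is dominant for anyone with s > 1/3.9 = 0.2564 and zero contribution is dominant for anyone below.
Gita and Xia clear that bar, contributing 44 each; the remaining 3 contribute 0. Total contributed: 88.
Sam keeps 44 and receives 3.9 × 88 × 5/26 = 66.00 from the mitigation fund, for a payoff of 110.00.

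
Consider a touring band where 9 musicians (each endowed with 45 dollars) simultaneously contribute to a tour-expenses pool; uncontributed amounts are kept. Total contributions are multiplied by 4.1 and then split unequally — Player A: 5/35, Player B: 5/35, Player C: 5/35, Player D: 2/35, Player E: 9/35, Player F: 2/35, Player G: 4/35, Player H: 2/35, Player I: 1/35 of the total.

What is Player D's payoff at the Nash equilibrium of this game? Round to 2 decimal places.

55.54 dollars

For player j, contributing a unit is worthwhile iff 4.1 × (j's share) ≥ 1, i.e. iff j's share is at least 0.2439.
Only Player E (9/35) clears that bar, contributing 45; the remaining 8 contribute 0. Total contributed: 45.
Player D keeps 45 and receives 4.1 × 45 × 2/35 = 10.54 from the tour-expenses pool, for a payoff of 55.54.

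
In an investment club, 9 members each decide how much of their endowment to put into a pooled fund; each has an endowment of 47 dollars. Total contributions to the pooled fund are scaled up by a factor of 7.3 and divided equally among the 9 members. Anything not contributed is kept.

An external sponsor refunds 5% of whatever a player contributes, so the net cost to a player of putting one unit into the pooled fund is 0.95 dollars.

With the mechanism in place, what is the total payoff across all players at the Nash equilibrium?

With the mechanism, a contributed unit returns (7.3/9) / 0.95 = 0.8538 per unit of net cost — still below 1 — so contributing 0 remains dominant for every player.
At the Nash equilibrium no one contributes; group total payoff = 9 × 47 = 423.

423.00 dollars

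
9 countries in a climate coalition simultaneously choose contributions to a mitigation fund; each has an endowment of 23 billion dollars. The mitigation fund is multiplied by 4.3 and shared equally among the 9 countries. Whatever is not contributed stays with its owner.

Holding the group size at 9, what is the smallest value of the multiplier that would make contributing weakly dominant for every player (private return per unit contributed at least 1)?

9

A contributed unit returns (multiplier)/9 to its contributor.
This reaches 1 exactly when the multiplier is 9.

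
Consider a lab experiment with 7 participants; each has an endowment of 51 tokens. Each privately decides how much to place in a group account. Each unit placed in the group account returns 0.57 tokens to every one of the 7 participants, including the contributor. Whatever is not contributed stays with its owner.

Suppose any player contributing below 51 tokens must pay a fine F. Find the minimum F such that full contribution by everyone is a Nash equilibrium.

21.93 tokens

Given the others contribute fully, the best deviation is to contribute 0 (any partial contribution still incurs the fine and gives up units whose private return 0.57 is below 1).
Deviating from 51 to 0 saves 51 tokens but forfeits the deviator's share of the drop in the group account: 0.57 × 51 = 29.07.
So the deviation gain is 51 − 29.07 = 21.93, and the fine must be at least 21.93 tokens to wipe it out.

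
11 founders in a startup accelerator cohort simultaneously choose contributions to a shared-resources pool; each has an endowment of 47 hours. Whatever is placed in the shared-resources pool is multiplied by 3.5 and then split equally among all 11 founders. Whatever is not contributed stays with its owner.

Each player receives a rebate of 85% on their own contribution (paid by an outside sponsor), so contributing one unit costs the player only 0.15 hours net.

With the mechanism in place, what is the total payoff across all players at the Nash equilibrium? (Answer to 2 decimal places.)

The effective private return per unit is now (3.5/11) / 0.15 = 2.1212 > 1, so every player's dominant strategy flips to full contribution.
At the Nash equilibrium everyone contributes 47. Group total payoff = 11 × (47 × 0.85 + 3.5 × 47) = 2248.95.

2248.95 hours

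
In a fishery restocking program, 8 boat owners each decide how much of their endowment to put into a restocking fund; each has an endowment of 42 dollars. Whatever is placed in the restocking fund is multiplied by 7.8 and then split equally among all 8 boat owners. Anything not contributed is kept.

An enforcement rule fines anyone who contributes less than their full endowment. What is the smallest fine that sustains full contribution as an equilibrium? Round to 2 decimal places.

Given the others contribute fully, the best deviation is to contribute 0 (any partial contribution still incurs the fine and gives up units whose private return 0.9750 is below 1).
Deviating from 42 to 0 saves 42 dollars but forfeits the deviator's share of the drop in the restocking fund: 7.8/8 × 42 = 40.95.
So the deviation gain is 42 − 40.95 = 1.05, and the fine must be at least 1.05 dollars to wipe it out.

1.05 dollars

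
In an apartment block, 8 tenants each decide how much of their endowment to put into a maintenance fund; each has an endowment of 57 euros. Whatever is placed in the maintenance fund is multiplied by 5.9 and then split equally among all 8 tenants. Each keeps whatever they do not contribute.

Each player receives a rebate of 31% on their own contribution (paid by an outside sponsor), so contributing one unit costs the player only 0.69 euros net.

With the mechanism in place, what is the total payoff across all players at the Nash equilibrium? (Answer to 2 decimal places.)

With the mechanism, a contributed unit returns (5.9/8) / 0.69 = 1.0688 per unit of net cost to the contributor — now above 1 — so contributing fully is weakly dominant for every player.
At the Nash equilibrium everyone contributes 57. Group total payoff = 8 × (57 × 0.31 + 5.9 × 57) = 2831.76.

2831.76 euros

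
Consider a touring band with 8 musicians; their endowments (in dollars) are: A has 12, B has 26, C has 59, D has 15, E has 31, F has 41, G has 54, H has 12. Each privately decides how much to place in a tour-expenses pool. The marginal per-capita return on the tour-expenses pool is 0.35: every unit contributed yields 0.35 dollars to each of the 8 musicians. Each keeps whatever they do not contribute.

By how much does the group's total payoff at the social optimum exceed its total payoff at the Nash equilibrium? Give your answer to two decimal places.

450.00 dollars

The private return per contributed unit is 0.35 < 1 for everyone, so the Nash equilibrium is zero contribution and the group total is Σ E_j = 12 + 26 + 59 + 15 + 31 + 41 + 54 + 12 = 250.
Each contributed unit returns 2.800 to the group, so the social optimum is full contribution by everyone: group total = 2.800 × 250 = 700.00.
Efficiency loss = (2.800 − 1) × 250 = 450.00.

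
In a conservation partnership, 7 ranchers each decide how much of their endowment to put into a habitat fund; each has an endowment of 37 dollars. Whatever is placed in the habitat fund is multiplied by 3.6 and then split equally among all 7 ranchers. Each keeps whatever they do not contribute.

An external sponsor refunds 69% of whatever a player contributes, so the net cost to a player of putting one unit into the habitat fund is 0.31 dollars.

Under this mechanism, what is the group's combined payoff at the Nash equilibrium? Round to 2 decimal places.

With the mechanism, a contributed unit returns (3.6/7) / 0.31 = 1.6590 per unit of net cost to the contributor — now above 1 — so contributing fully is weakly dominant for every player.
So the Nash equilibrium is full contribution by all 7; the group earns 7 × (37 × 0.69 + 3.6 × 37) = 1111.11.

1111.11 dollars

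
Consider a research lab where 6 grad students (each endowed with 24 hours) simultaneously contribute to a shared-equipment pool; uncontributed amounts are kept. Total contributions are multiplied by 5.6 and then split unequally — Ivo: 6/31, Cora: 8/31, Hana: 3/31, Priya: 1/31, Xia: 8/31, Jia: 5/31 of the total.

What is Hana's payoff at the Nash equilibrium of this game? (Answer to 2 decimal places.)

Each unit j contributes comes back to j as 5.6 × (j's share), so j prefers to contribute only if that share exceeds 1/5.6 = 0.1786; otherwise keeping the unit dominates.
Ivo, Cora and Xia are above the threshold, contributing 24 each; the remaining 3 contribute 0. Total contributed: 72.
Hana keeps 24 and receives 5.6 × 72 × 3/31 = 39.02 from the shared-equipment pool, for a payoff of 63.02.

63.02 hours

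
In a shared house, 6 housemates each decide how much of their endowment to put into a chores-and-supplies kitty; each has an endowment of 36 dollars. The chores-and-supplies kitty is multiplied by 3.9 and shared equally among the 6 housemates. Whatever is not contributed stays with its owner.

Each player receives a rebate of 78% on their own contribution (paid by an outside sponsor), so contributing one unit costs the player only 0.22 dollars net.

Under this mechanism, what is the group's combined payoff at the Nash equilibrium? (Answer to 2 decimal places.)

1010.88 dollars

The effective private return per unit is now (3.9/6) / 0.22 = 2.9545 > 1, so every player's dominant strategy flips to full contribution.
So the Nash equilibrium is full contribution by all 6; the group earns 6 × (36 × 0.78 + 3.9 × 36) = 1010.88.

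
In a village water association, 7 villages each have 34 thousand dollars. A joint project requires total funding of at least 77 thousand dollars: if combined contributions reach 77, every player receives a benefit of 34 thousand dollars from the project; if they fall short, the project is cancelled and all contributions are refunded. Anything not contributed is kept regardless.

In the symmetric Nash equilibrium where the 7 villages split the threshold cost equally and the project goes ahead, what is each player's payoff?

57 thousand dollars

Equal share of the threshold: 77/7 = 11.
At this profile no one gains by cutting their contribution: any cut drops the total below 77, the project is cancelled, contributions are refunded, and the deviator ends with 34, which is less than 34 − 11 + 34 = 57. Contributing more than 11 just wastes the excess. So contributing exactly 11 is a best response.
Each player's payoff: 34 − 11 + 34 = 57.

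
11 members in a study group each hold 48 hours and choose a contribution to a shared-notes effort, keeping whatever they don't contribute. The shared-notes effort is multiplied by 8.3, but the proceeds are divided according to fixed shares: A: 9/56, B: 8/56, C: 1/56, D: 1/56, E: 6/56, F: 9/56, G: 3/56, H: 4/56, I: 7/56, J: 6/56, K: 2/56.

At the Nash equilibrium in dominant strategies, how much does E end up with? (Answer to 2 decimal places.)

For player j, contributing a unit is worthwhile iff 8.3 × (j's share) ≥ 1, i.e. iff j's share is at least 0.1205.
A, B, F and I are above the threshold, contributing 48 each; the remaining 7 contribute 0. Total contributed: 192.
E keeps 48 and receives 8.3 × 192 × 6/56 = 170.74 from the shared-notes effort, for a payoff of 218.74.

218.74 hours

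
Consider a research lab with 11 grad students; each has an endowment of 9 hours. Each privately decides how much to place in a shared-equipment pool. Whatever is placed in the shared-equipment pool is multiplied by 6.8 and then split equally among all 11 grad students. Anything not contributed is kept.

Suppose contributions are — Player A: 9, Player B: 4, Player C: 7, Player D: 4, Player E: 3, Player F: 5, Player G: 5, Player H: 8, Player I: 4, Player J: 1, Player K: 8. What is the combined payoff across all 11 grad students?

Total contributed: 9 + 4 + 7 + 4 + 3 + 5 + 5 + 8 + 4 + 1 + 8 = 58; total kept: 11 × 9 − 58 = 41.
The shared-equipment pool pays out 6.8 × 58 = 394.40 in aggregate.
Group total = 41 + 394.40 = 435.40.

435.40 hours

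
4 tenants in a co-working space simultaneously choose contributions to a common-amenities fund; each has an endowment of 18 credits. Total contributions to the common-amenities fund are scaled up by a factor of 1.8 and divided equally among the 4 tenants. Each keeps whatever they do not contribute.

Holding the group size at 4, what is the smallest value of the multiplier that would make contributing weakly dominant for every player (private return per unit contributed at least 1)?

A contributed unit returns (multiplier)/4 to its contributor.
This reaches 1 exactly when the multiplier is 4.

4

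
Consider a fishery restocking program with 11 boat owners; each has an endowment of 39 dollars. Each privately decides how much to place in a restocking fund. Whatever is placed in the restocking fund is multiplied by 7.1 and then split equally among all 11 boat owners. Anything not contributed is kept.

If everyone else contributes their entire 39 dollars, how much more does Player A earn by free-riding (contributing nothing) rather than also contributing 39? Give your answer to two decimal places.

13.83 dollars

Switching from a contribution of 39 to 0 lets Player A keep an extra 39 dollars, but lowers the restocking fund by 39, which costs Player A their own share of that drop: 7.1/11 × 39 = 25.17.
Net gain = 39 − 25.17 = 13.83. The private return per contributed unit (0.6455) is below 1, so free-riding is indeed the best response regardless of what the others do.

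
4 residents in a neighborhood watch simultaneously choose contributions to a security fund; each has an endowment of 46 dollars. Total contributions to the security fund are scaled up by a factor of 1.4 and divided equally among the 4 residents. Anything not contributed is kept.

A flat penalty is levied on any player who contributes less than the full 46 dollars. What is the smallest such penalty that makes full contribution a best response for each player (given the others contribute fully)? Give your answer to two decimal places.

Given the others contribute fully, the best deviation is to contribute 0 (any partial contribution still incurs the fine and gives up units whose private return 0.3500 is below 1).
Deviating from 46 to 0 saves 46 dollars but forfeits the deviator's share of the drop in the security fund: 1.4/4 × 46 = 16.10.
So the deviation gain is 46 − 16.10 = 29.90, and the fine must be at least 29.90 dollars to wipe it out.

29.90 dollars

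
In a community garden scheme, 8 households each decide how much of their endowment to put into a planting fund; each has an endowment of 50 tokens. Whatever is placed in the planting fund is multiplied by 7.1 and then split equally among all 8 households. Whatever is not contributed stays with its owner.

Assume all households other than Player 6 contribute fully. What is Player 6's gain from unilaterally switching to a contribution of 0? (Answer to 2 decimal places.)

5.63 tokens

Switching from a contribution of 50 to 0 lets Player 6 keep an extra 50 tokens, but lowers the planting fund by 50, which costs Player 6 their own share of that drop: 7.1/8 × 50 = 44.37.
Net gain = 50 − 44.37 = 5.63. The private return per contributed unit (0.8875) is below 1, so free-riding is indeed the best response regardless of what the others do.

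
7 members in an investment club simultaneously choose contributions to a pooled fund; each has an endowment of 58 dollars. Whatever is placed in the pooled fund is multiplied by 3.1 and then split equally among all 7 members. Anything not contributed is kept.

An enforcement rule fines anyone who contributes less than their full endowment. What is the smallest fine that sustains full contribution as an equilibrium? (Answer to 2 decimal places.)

32.31 dollars

Given the others contribute fully, the best deviation is to contribute 0 (any partial contribution still incurs the fine and gives up units whose private return 0.4429 is below 1).
Deviating from 58 to 0 saves 58 dollars but forfeits the deviator's share of the drop in the pooled fund: 3.1/7 × 58 = 25.69.
So the deviation gain is 58 − 25.69 = 32.31, and the fine must be at least 32.31 dollars to wipe it out.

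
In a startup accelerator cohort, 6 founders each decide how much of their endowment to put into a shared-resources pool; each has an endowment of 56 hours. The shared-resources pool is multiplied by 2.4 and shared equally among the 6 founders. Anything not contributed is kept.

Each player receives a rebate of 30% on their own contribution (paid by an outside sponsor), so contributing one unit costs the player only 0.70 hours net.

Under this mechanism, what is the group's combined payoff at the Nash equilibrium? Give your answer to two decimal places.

With the mechanism, a contributed unit returns (2.4/6) / 0.70 = 0.5714 per unit of net cost — still below 1 — so contributing 0 remains dominant for every player.
Everyone keeps their endowment and the group total is 6 × 56 = 336.

336.00 hours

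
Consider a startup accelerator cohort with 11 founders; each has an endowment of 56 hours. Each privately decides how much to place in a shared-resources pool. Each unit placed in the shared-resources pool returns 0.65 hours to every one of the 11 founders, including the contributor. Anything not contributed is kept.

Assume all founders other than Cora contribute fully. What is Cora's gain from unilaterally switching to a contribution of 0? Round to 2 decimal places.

Switching from a contribution of 56 to 0 lets Cora keep an extra 56 hours, but lowers the shared-resources pool by 56, which costs Cora their own share of that drop: 0.65 × 56 = 36.40.
Net gain = 56 − 36.40 = 19.60. The private return per contributed unit (0.65) is below 1, so free-riding is indeed the best response regardless of what the others do.

19.60 hours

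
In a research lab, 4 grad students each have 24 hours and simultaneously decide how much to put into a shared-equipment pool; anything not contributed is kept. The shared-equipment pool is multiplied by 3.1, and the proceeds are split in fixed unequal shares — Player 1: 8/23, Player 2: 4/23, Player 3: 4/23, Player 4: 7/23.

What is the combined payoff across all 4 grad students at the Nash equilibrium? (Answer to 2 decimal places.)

146.40 hours

Each unit j contributes comes back to j as 3.1 × (j's share), so j prefers to contribute only if that share exceeds 1/3.1 = 0.3226; otherwise keeping the unit dominates.
Only Player 1 (8/23) clears that bar, contributing 24; the remaining 3 contribute 0. Total contributed: 24.
The shared-equipment pool pays out 3.1 × 24 = 74.40 in total (split across the unequal shares, but the aggregate is all that matters for the group sum).
The 3 free-riders keep 24 each, adding 72. Group total = 72 + 74.40 = 146.40.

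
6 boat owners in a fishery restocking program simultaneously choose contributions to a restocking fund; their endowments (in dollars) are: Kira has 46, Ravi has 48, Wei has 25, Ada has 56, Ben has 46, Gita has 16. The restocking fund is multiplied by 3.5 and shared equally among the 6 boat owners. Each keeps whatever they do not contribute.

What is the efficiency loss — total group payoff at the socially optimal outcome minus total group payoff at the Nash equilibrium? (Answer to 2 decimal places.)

592.50 dollars

The private return per contributed unit is 3.5/6 = 0.5833 < 1 for every player regardless of endowment, so the Nash equilibrium is zero contribution and the group total is Σ E_j = 46 + 48 + 25 + 56 + 46 + 16 = 237.
Each contributed unit returns 3.500 to the group, so the social optimum is full contribution by everyone: group total = 3.500 × 237 = 829.50.
Efficiency loss = (3.500 − 1) × 237 = 592.50.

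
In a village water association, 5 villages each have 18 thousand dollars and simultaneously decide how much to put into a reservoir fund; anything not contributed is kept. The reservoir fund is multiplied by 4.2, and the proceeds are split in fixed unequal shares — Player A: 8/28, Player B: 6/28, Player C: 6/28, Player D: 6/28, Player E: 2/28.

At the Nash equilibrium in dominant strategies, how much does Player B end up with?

34.20 thousand dollars

Each unit j contributes comes back to j as 4.2 × (j's share), so j prefers to contribute only if that share exceeds 1/4.2 = 0.2381; otherwise keeping the unit dominates.
The only share above 0.2381 is Player A's 8/28, contributing 18; the remaining 4 contribute 0. Total contributed: 18.
Player B keeps 18 and receives 4.2 × 18 × 6/28 = 16.20 from the reservoir fund, for a payoff of 34.20.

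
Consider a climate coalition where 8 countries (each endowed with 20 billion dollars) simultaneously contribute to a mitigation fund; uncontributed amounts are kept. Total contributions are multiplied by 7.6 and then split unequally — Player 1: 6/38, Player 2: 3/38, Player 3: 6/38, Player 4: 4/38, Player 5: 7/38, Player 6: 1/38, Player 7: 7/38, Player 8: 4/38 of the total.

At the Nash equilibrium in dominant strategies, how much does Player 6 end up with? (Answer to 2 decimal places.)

A player with share s gets back 7.6·s per unit contributed, so full contribution is dominant for anyone with s > 1/7.6 = 0.1316 and zero contribution is dominant for anyone below.
Player 1, Player 3, Player 5 and Player 7 are above the threshold, contributing 20 each; the remaining 4 contribute 0. Total contributed: 80.
Player 6 keeps 20 and receives 7.6 × 80 × 1/38 = 16.00 from the mitigation fund, for a payoff of 36.00.

36.00 billion dollars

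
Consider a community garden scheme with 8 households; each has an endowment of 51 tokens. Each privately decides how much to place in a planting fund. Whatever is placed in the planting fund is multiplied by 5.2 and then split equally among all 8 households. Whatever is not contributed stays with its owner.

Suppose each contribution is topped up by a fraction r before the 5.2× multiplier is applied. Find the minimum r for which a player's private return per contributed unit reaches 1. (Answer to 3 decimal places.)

With matching at rate r, one contributed unit becomes (1 + r) in the planting fund and returns 5.2 × (1 + r) / 8 to the contributor.
Setting this equal to 1: 1 + r = 8/5.2 = 1.5385.
So the minimum matching rate is r = 1.5385 − 1 = 0.538.

0.538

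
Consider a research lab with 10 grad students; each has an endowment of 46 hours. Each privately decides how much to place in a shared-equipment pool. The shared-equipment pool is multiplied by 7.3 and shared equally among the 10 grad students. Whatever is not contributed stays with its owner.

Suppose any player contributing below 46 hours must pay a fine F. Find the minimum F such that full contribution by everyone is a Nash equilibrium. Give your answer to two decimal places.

Given the others contribute fully, the best deviation is to contribute 0 (any partial contribution still incurs the fine and gives up units whose private return 0.7300 is below 1).
Deviating from 46 to 0 saves 46 hours but forfeits the deviator's share of the drop in the shared-equipment pool: 7.3/10 × 46 = 33.58.
So the deviation gain is 46 − 33.58 = 12.42, and the fine must be at least 12.42 hours to wipe it out.

12.42 hours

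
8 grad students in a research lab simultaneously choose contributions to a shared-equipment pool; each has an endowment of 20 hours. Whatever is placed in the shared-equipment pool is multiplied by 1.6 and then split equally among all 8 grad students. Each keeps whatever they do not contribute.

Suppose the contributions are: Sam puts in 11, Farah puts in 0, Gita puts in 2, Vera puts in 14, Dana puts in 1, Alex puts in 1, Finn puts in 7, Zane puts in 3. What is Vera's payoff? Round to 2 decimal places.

Total contributed: 11 + 0 + 2 + 14 + 1 + 1 + 7 + 3 = 39.
Each receives 1.6 × 39 / 8 = 7.80 from the shared-equipment pool.
Vera keeps 20 − 14 = 6, so Vera's payoff is 6 + 7.80 = 13.80.

13.80 hours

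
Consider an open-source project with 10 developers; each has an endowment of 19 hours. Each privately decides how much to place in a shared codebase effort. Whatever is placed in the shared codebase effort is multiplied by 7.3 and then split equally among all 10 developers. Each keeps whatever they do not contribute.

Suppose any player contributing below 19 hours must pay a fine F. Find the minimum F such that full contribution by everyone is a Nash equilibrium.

5.13 hours

Given the others contribute fully, the best deviation is to contribute 0 (any partial contribution still incurs the fine and gives up units whose private return 0.7300 is below 1).
Deviating from 19 to 0 saves 19 hours but forfeits the deviator's share of the drop in the shared codebase effort: 7.3/10 × 19 = 13.87.
So the deviation gain is 19 − 13.87 = 5.13, and the fine must be at least 5.13 hours to wipe it out.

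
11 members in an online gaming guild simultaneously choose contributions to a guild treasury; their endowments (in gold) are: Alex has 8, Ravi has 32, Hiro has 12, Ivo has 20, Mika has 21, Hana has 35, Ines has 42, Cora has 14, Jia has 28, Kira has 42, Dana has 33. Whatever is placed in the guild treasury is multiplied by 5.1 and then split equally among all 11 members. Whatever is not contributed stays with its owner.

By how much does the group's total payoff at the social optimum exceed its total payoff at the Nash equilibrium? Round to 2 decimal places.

The private return per contributed unit is 5.1/11 = 0.4636 < 1 for every player regardless of endowment, so the Nash equilibrium is zero contribution and the group total is Σ E_j = 8 + 32 + 12 + 20 + 21 + 35 + 42 + 14 + 28 + 42 + 33 = 287.
Each contributed unit returns 5.100 to the group, so the social optimum is full contribution by everyone: group total = 5.100 × 287 = 1463.70.
Efficiency loss = (5.100 − 1) × 287 = 1176.70.

1176.70 gold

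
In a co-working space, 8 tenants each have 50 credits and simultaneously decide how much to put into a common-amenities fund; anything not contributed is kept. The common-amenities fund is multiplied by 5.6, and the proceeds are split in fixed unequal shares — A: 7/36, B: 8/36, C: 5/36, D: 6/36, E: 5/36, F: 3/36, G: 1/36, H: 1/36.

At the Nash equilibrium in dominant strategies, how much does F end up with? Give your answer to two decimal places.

96.67 credits

A player with share s gets back 5.6·s per unit contributed, so full contribution is dominant for anyone with s > 1/5.6 = 0.1786 and zero contribution is dominant for anyone below.
A and B clear that bar, contributing 50 each; the remaining 6 contribute 0. Total contributed: 100.
F keeps 50 and receives 5.6 × 100 × 3/36 = 46.67 from the common-amenities fund, for a payoff of 96.67.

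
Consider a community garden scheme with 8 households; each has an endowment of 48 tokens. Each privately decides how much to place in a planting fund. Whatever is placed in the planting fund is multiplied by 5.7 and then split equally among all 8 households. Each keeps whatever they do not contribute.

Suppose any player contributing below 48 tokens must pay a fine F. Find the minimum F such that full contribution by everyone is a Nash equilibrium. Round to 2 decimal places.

Given the others contribute fully, the best deviation is to contribute 0 (any partial contribution still incurs the fine and gives up units whose private return 0.7125 is below 1).
Deviating from 48 to 0 saves 48 tokens but forfeits the deviator's share of the drop in the planting fund: 5.7/8 × 48 = 34.20.
So the deviation gain is 48 − 34.20 = 13.80, and the fine must be at least 13.80 tokens to wipe it out.

13.80 tokens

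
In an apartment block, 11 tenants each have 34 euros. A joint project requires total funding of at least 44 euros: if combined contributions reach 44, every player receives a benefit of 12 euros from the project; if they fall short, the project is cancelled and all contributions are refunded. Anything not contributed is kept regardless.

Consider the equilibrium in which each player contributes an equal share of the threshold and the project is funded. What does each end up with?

Equal share of the threshold: 44/11 = 4.
At this profile no one gains by cutting their contribution: any cut drops the total below 44, the project is cancelled, contributions are refunded, and the deviator ends with 34, which is less than 34 − 4 + 12 = 42. Contributing more than 4 just wastes the excess. So contributing exactly 4 is a best response.
Each player's payoff: 34 − 4 + 12 = 42.

42 euros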